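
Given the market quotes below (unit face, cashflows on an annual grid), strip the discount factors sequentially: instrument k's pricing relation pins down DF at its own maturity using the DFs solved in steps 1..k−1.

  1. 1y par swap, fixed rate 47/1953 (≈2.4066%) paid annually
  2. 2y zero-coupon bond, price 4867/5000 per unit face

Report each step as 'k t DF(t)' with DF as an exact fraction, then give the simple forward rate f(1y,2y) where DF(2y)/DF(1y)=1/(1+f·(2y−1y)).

1 1 1953/2000
2 2 4867/5000
f(1y,2y) = ((1953/2000)/(4867/5000) − 1)/(1) = 1/314 ≈ 0.3185%

step 1 [1y] swap r/1=47/1953: DF=(1 − 47/1953·(0))/(1+47/1953) = 1953/2000 ≈ 0.976500
step 2 [2y] zero: DF = P = 4867/5000 ≈ 0.973400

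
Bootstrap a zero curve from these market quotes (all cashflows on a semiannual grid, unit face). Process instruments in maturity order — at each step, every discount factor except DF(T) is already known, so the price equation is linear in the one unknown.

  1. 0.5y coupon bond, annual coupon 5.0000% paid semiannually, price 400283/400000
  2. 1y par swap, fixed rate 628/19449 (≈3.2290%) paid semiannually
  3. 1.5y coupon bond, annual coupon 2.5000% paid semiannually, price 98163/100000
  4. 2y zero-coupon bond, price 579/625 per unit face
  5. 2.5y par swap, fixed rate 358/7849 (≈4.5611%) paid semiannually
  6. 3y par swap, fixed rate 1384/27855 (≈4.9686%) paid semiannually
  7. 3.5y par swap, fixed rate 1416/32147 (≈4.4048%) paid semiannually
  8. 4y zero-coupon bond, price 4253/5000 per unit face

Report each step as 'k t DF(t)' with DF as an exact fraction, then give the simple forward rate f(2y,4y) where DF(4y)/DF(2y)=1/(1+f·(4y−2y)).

1 1/2 9763/10000
2 1 4843/5000
3 3/2 1891/2000
4 2 579/625
5 5/2 4463/5000
6 3 1077/1250
7 7/2 1073/1250
8 4 4253/5000
f(2y,4y) = ((579/625)/(4253/5000) − 1)/(2) = 379/8506 ≈ 4.4557%

step 1 [0.5y] bond c/2=1/40: DF=(400283/400000 − 1/40·(0))/(1+1/40) = 9763/10000 ≈ 0.976300
step 2 [1y] swap r/2=314/19449: DF=(1 − 314/19449·(0.976300))/(1+314/19449) = 4843/5000 ≈ 0.968600
step 3 [1.5y] bond c/2=1/80: DF=(98163/100000 − 1/80·(0.976300+0.968600))/(1+1/80) = 1891/2000 ≈ 0.945500
step 4 [2y] zero: DF = P = 579/625 ≈ 0.926400
step 5 [2.5y] swap r/2=179/7849: DF=(1 − 179/7849·(0.976300+0.968600+0.945500+0.926400))/(1+179/7849) = 4463/5000 ≈ 0.892600
step 6 [3y] swap r/2=692/27855: DF=(1 − 692/27855·(0.976300+0.968600+0.945500+0.926400+0.892600))/(1+692/27855) = 1077/1250 ≈ 0.861600
step 7 [3.5y] swap r/2=708/32147: DF=(1 − 708/32147·(0.976300+0.968600+0.945500+0.926400+0.892600+0.861600))/(1+708/32147) = 1073/1250 ≈ 0.858400
step 8 [4y] zero: DF = P = 4253/5000 ≈ 0.850600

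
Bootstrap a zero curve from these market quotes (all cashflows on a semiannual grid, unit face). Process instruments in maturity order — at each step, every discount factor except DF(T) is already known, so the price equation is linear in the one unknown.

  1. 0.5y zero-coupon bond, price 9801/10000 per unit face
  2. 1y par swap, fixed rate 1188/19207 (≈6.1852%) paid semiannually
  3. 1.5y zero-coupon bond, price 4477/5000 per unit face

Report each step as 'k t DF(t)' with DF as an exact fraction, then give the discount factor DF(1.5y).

step 1 [0.5y] zero: DF = P = 9801/10000 ≈ 0.980100
step 2 [1y] swap r/2=594/19207: DF=(1 − 594/19207·(0.980100))/(1+594/19207) = 4703/5000 ≈ 0.940600
step 3 [1.5y] zero: DF = P = 4477/5000 ≈ 0.895400

1 1/2 9801/10000
2 1 4703/5000
3 3/2 4477/5000
DF(1.5y) = 4477/5000 ≈ 0.895400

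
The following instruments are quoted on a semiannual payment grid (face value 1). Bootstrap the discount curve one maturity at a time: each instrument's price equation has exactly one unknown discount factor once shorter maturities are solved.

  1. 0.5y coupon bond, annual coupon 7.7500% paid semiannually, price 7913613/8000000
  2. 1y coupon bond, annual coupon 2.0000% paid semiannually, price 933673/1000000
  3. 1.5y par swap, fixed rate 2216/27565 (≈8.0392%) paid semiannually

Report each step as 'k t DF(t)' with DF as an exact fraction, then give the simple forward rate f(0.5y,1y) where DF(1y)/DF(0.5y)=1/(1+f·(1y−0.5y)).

step 1 [0.5y] bond c/2=31/800: DF=(7913613/8000000 − 31/800·(0))/(1+31/800) = 9523/10000 ≈ 0.952300
step 2 [1y] bond c/2=1/100: DF=(933673/1000000 − 1/100·(0.952300))/(1+1/100) = 183/200 ≈ 0.915000
step 3 [1.5y] swap r/2=1108/27565: DF=(1 − 1108/27565·(0.952300+0.915000))/(1+1108/27565) = 2223/2500 ≈ 0.889200

1 1/2 9523/10000
2 1 183/200
3 3/2 2223/2500
f(0.5y,1y) = ((9523/10000)/(183/200) − 1)/(1/2) = 373/4575 ≈ 8.1530%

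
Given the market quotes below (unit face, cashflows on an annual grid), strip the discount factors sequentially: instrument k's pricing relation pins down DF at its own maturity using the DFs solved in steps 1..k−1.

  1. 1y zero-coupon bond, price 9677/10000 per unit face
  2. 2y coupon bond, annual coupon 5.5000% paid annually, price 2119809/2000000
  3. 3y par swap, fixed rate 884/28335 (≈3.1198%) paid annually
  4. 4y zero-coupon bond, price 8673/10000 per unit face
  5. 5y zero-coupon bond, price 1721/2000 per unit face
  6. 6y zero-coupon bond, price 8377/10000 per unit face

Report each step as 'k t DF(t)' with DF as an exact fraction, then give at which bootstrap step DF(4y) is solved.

1 1 9677/10000
2 2 4771/5000
3 3 2279/2500
4 4 8673/10000
5 5 1721/2000
6 6 8377/10000
DF(4y) is solved at step 4

step 1 [1y] zero: DF = P = 9677/10000 ≈ 0.967700
step 2 [2y] bond c/1=11/200: DF=(2119809/2000000 − 11/200·(0.967700))/(1+11/200) = 4771/5000 ≈ 0.954200
step 3 [3y] swap r/1=884/28335: DF=(1 − 884/28335·(0.967700+0.954200))/(1+884/28335) = 2279/2500 ≈ 0.911600
step 4 [4y] zero: DF = P = 8673/10000 ≈ 0.867300
step 5 [5y] zero: DF = P = 1721/2000 ≈ 0.860500
step 6 [6y] zero: DF = P = 8377/10000 ≈ 0.837700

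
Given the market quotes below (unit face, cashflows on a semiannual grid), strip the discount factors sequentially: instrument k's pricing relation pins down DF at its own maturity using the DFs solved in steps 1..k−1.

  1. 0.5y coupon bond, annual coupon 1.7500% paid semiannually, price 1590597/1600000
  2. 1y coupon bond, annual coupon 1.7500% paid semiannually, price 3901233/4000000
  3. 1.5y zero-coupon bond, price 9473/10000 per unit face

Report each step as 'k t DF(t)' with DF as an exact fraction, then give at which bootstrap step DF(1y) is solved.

1 1/2 1971/2000
2 1 9583/10000
3 3/2 9473/10000
DF(1y) is solved at step 2

step 1 [0.5y] bond c/2=7/800: DF=(1590597/1600000 − 7/800·(0))/(1+7/800) = 1971/2000 ≈ 0.985500
step 2 [1y] bond c/2=7/800: DF=(3901233/4000000 − 7/800·(0.985500))/(1+7/800) = 9583/10000 ≈ 0.958300
step 3 [1.5y] zero: DF = P = 9473/10000 ≈ 0.947300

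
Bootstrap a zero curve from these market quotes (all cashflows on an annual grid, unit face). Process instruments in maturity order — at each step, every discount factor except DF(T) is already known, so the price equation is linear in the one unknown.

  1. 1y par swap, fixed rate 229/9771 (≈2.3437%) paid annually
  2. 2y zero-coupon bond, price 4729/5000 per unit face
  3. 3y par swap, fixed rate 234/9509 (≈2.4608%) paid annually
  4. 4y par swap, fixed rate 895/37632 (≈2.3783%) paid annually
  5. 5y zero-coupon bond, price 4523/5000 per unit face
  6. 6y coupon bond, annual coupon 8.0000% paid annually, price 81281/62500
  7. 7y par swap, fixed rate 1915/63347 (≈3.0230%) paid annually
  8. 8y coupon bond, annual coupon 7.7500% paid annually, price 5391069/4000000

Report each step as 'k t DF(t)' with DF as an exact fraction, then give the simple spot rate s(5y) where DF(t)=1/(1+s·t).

step 1 [1y] swap r/1=229/9771: DF=(1 − 229/9771·(0))/(1+229/9771) = 9771/10000 ≈ 0.977100
step 2 [2y] zero: DF = P = 4729/5000 ≈ 0.945800
step 3 [3y] swap r/1=234/9509: DF=(1 − 234/9509·(0.977100+0.945800))/(1+234/9509) = 4649/5000 ≈ 0.929800
step 4 [4y] swap r/1=895/37632: DF=(1 − 895/37632·(0.977100+0.945800+0.929800))/(1+895/37632) = 1821/2000 ≈ 0.910500
step 5 [5y] zero: DF = P = 4523/5000 ≈ 0.904600
step 6 [6y] bond c/1=2/25: DF=(81281/62500 − 2/25·(0.977100+0.945800+0.929800+0.910500+0.904600))/(1+2/25) = 1073/1250 ≈ 0.858400
step 7 [7y] swap r/1=1915/63347: DF=(1 − 1915/63347·(0.977100+0.945800+0.929800+0.910500+0.904600+0.858400))/(1+1915/63347) = 1617/2000 ≈ 0.808500
step 8 [8y] bond c/1=31/400: DF=(5391069/4000000 − 31/400·(0.977100+0.945800+0.929800+0.910500+0.904600+0.858400+0.808500))/(1+31/400) = 497/625 ≈ 0.795200

1 1 9771/10000
2 2 4729/5000
3 3 4649/5000
4 4 1821/2000
5 5 4523/5000
6 6 1073/1250
7 7 1617/2000
8 8 497/625
s(5y) = (1/(4523/5000) − 1)/(5) = 477/22615 ≈ 2.1092%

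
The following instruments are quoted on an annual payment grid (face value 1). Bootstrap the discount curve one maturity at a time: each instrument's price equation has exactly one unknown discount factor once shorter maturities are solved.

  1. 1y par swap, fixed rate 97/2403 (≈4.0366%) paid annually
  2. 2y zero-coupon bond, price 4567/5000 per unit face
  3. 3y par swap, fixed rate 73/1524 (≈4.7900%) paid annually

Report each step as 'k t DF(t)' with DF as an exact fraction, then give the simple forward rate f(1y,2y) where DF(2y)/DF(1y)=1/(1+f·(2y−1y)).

1 1 2403/2500
2 2 4567/5000
3 3 4343/5000
f(1y,2y) = ((2403/2500)/(4567/5000) − 1)/(1) = 239/4567 ≈ 5.2332%

step 1 [1y] swap r/1=97/2403: DF=(1 − 97/2403·(0))/(1+97/2403) = 2403/2500 ≈ 0.961200
step 2 [2y] zero: DF = P = 4567/5000 ≈ 0.913400
step 3 [3y] swap r/1=73/1524: DF=(1 − 73/1524·(0.961200+0.913400))/(1+73/1524) = 4343/5000 ≈ 0.868600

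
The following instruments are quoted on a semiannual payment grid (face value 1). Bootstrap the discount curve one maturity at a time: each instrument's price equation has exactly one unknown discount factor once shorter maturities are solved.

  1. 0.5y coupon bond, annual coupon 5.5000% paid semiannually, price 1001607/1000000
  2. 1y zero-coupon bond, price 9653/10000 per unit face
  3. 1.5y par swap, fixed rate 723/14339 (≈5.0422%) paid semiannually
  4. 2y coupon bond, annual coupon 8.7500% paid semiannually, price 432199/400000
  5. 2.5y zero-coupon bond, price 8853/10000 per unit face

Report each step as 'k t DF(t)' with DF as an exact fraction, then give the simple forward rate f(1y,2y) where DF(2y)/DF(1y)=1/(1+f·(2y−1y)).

1 1/2 2437/2500
2 1 9653/10000
3 3/2 9277/10000
4 2 183/200
5 5/2 8853/10000
f(1y,2y) = ((9653/10000)/(183/200) − 1)/(1) = 503/9150 ≈ 5.4973%

step 1 [0.5y] bond c/2=11/400: DF=(1001607/1000000 − 11/400·(0))/(1+11/400) = 2437/2500 ≈ 0.974800
step 2 [1y] zero: DF = P = 9653/10000 ≈ 0.965300
step 3 [1.5y] swap r/2=723/28678: DF=(1 − 723/28678·(0.974800+0.965300))/(1+723/28678) = 9277/10000 ≈ 0.927700
step 4 [2y] bond c/2=7/160: DF=(432199/400000 − 7/160·(0.974800+0.965300+0.927700))/(1+7/160) = 183/200 ≈ 0.915000
step 5 [2.5y] zero: DF = P = 8853/10000 ≈ 0.885300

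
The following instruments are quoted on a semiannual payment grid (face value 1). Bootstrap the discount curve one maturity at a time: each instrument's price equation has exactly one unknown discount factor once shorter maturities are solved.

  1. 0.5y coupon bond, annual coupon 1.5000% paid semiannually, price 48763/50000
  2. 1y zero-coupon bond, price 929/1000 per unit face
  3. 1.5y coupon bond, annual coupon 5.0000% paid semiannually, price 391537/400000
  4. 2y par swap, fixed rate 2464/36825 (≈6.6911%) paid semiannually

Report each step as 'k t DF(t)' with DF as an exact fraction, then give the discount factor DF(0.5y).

1 1/2 121/125
2 1 929/1000
3 3/2 9087/10000
4 2 548/625
DF(0.5y) = 121/125 ≈ 0.968000

step 1 [0.5y] bond c/2=3/400: DF=(48763/50000 − 3/400·(0))/(1+3/400) = 121/125 ≈ 0.968000
step 2 [1y] zero: DF = P = 929/1000 ≈ 0.929000
step 3 [1.5y] bond c/2=1/40: DF=(391537/400000 − 1/40·(0.968000+0.929000))/(1+1/40) = 9087/10000 ≈ 0.908700
step 4 [2y] swap r/2=1232/36825: DF=(1 − 1232/36825·(0.968000+0.929000+0.908700))/(1+1232/36825) = 548/625 ≈ 0.876800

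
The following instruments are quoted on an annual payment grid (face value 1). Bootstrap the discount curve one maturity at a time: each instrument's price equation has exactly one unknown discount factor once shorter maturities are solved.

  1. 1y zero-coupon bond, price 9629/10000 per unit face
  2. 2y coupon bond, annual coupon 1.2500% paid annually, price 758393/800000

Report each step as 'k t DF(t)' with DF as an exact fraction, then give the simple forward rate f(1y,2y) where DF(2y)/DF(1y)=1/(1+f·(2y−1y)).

1 1 9629/10000
2 2 2311/2500
f(1y,2y) = ((9629/10000)/(2311/2500) − 1)/(1) = 385/9244 ≈ 4.1649%

step 1 [1y] zero: DF = P = 9629/10000 ≈ 0.962900
step 2 [2y] bond c/1=1/80: DF=(758393/800000 − 1/80·(0.962900))/(1+1/80) = 2311/2500 ≈ 0.924400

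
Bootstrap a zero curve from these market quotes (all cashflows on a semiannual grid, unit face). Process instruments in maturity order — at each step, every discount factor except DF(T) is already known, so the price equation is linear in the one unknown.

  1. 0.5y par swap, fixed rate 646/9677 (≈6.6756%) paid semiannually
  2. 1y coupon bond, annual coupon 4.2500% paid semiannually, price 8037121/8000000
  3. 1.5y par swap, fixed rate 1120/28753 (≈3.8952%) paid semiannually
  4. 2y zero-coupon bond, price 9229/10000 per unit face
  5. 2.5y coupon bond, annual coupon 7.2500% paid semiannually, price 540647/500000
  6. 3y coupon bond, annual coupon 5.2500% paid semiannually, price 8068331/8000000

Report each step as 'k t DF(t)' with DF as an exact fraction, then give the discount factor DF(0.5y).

step 1 [0.5y] swap r/2=323/9677: DF=(1 − 323/9677·(0))/(1+323/9677) = 9677/10000 ≈ 0.967700
step 2 [1y] bond c/2=17/800: DF=(8037121/8000000 − 17/800·(0.967700))/(1+17/800) = 2409/2500 ≈ 0.963600
step 3 [1.5y] swap r/2=560/28753: DF=(1 − 560/28753·(0.967700+0.963600))/(1+560/28753) = 118/125 ≈ 0.944000
step 4 [2y] zero: DF = P = 9229/10000 ≈ 0.922900
step 5 [2.5y] bond c/2=29/800: DF=(540647/500000 − 29/800·(0.967700+0.963600+0.944000+0.922900))/(1+29/800) = 4553/5000 ≈ 0.910600
step 6 [3y] bond c/2=21/800: DF=(8068331/8000000 − 21/800·(0.967700+0.963600+0.944000+0.922900+0.910600))/(1+21/800) = 8623/10000 ≈ 0.862300

1 1/2 9677/10000
2 1 2409/2500
3 3/2 118/125
4 2 9229/10000
5 5/2 4553/5000
6 3 8623/10000
DF(0.5y) = 9677/10000 ≈ 0.967700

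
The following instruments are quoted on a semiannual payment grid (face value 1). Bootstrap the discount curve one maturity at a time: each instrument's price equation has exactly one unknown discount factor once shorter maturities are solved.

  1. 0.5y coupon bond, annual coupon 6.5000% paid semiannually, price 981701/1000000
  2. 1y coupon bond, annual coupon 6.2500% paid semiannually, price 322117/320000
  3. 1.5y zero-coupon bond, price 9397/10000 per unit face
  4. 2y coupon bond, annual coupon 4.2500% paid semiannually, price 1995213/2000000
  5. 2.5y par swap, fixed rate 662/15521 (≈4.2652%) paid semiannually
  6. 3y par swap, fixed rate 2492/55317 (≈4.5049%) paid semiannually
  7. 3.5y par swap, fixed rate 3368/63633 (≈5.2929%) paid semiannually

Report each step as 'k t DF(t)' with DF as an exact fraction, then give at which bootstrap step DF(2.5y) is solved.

1 1/2 2377/2500
2 1 9473/10000
3 3/2 9397/10000
4 2 4589/5000
5 5/2 9007/10000
6 3 4377/5000
7 7/2 2079/2500
DF(2.5y) is solved at step 5

step 1 [0.5y] bond c/2=13/400: DF=(981701/1000000 − 13/400·(0))/(1+13/400) = 2377/2500 ≈ 0.950800
step 2 [1y] bond c/2=1/32: DF=(322117/320000 − 1/32·(0.950800))/(1+1/32) = 9473/10000 ≈ 0.947300
step 3 [1.5y] zero: DF = P = 9397/10000 ≈ 0.939700
step 4 [2y] bond c/2=17/800: DF=(1995213/2000000 − 17/800·(0.950800+0.947300+0.939700))/(1+17/800) = 4589/5000 ≈ 0.917800
step 5 [2.5y] swap r/2=331/15521: DF=(1 − 331/15521·(0.950800+0.947300+0.939700+0.917800))/(1+331/15521) = 9007/10000 ≈ 0.900700
step 6 [3y] swap r/2=1246/55317: DF=(1 − 1246/55317·(0.950800+0.947300+0.939700+0.917800+0.900700))/(1+1246/55317) = 4377/5000 ≈ 0.875400
step 7 [3.5y] swap r/2=1684/63633: DF=(1 − 1684/63633·(0.950800+0.947300+0.939700+0.917800+0.900700+0.875400))/(1+1684/63633) = 2079/2500 ≈ 0.831600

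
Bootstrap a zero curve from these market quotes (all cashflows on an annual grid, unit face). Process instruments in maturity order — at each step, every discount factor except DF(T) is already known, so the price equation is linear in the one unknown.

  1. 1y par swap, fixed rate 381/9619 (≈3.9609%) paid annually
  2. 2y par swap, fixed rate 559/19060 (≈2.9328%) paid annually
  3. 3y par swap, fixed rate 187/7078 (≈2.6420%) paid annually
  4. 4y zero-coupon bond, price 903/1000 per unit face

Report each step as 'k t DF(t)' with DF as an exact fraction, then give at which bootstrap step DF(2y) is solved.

1 1 9619/10000
2 2 9441/10000
3 3 2313/2500
4 4 903/1000
DF(2y) is solved at step 2

step 1 [1y] swap r/1=381/9619: DF=(1 − 381/9619·(0))/(1+381/9619) = 9619/10000 ≈ 0.961900
step 2 [2y] swap r/1=559/19060: DF=(1 − 559/19060·(0.961900))/(1+559/19060) = 9441/10000 ≈ 0.944100
step 3 [3y] swap r/1=187/7078: DF=(1 − 187/7078·(0.961900+0.944100))/(1+187/7078) = 2313/2500 ≈ 0.925200
step 4 [4y] zero: DF = P = 903/1000 ≈ 0.903000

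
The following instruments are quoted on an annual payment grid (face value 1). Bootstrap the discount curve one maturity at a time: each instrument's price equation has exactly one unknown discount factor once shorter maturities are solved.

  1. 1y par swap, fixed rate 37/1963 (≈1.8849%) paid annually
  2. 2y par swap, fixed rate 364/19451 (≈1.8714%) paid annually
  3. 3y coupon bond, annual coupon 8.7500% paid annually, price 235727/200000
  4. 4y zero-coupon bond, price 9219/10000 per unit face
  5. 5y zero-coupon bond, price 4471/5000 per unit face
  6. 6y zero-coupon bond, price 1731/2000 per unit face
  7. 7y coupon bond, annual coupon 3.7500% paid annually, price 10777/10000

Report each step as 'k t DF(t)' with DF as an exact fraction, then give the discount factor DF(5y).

1 1 1963/2000
2 2 2409/2500
3 3 9273/10000
4 4 9219/10000
5 5 4471/5000
6 6 1731/2000
7 7 419/500
DF(5y) = 4471/5000 ≈ 0.894200

step 1 [1y] swap r/1=37/1963: DF=(1 − 37/1963·(0))/(1+37/1963) = 1963/2000 ≈ 0.981500
step 2 [2y] swap r/1=364/19451: DF=(1 − 364/19451·(0.981500))/(1+364/19451) = 2409/2500 ≈ 0.963600
step 3 [3y] bond c/1=7/80: DF=(235727/200000 − 7/80·(0.981500+0.963600))/(1+7/80) = 9273/10000 ≈ 0.927300
step 4 [4y] zero: DF = P = 9219/10000 ≈ 0.921900
step 5 [5y] zero: DF = P = 4471/5000 ≈ 0.894200
step 6 [6y] zero: DF = P = 1731/2000 ≈ 0.865500
step 7 [7y] bond c/1=3/80: DF=(10777/10000 − 3/80·(0.981500+0.963600+0.927300+0.921900+0.894200+0.865500))/(1+3/80) = 419/500 ≈ 0.838000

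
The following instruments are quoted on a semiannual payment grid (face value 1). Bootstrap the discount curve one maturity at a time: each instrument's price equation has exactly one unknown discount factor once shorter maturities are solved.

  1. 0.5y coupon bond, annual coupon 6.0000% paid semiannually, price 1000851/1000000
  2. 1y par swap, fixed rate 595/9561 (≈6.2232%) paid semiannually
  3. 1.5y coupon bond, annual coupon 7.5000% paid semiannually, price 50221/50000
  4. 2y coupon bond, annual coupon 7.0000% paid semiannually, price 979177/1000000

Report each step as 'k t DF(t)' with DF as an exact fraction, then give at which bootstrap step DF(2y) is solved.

step 1 [0.5y] bond c/2=3/100: DF=(1000851/1000000 − 3/100·(0))/(1+3/100) = 9717/10000 ≈ 0.971700
step 2 [1y] swap r/2=595/19122: DF=(1 − 595/19122·(0.971700))/(1+595/19122) = 1881/2000 ≈ 0.940500
step 3 [1.5y] bond c/2=3/80: DF=(50221/50000 − 3/80·(0.971700+0.940500))/(1+3/80) = 899/1000 ≈ 0.899000
step 4 [2y] bond c/2=7/200: DF=(979177/1000000 − 7/200·(0.971700+0.940500+0.899000))/(1+7/200) = 851/1000 ≈ 0.851000

1 1/2 9717/10000
2 1 1881/2000
3 3/2 899/1000
4 2 851/1000
DF(2y) is solved at step 4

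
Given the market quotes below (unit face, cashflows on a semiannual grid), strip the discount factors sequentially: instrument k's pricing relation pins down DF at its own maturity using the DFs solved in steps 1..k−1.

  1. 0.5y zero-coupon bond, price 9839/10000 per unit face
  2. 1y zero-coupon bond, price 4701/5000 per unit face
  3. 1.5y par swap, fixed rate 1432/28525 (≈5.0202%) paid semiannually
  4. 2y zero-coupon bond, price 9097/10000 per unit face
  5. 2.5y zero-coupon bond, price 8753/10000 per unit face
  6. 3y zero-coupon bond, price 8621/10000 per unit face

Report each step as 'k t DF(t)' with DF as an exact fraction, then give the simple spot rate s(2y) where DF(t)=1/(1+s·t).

1 1/2 9839/10000
2 1 4701/5000
3 3/2 2321/2500
4 2 9097/10000
5 5/2 8753/10000
6 3 8621/10000
s(2y) = (1/(9097/10000) − 1)/(2) = 903/18194 ≈ 4.9632%

step 1 [0.5y] zero: DF = P = 9839/10000 ≈ 0.983900
step 2 [1y] zero: DF = P = 4701/5000 ≈ 0.940200
step 3 [1.5y] swap r/2=716/28525: DF=(1 − 716/28525·(0.983900+0.940200))/(1+716/28525) = 2321/2500 ≈ 0.928400
step 4 [2y] zero: DF = P = 9097/10000 ≈ 0.909700
step 5 [2.5y] zero: DF = P = 8753/10000 ≈ 0.875300
step 6 [3y] zero: DF = P = 8621/10000 ≈ 0.862100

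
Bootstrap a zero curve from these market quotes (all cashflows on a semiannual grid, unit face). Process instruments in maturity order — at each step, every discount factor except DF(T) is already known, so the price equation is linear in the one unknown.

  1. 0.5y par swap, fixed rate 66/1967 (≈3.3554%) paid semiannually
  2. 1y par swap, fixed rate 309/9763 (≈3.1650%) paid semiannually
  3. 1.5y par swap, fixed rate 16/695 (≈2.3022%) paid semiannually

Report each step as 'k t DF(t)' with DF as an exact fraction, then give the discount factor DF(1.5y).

step 1 [0.5y] swap r/2=33/1967: DF=(1 − 33/1967·(0))/(1+33/1967) = 1967/2000 ≈ 0.983500
step 2 [1y] swap r/2=309/19526: DF=(1 − 309/19526·(0.983500))/(1+309/19526) = 9691/10000 ≈ 0.969100
step 3 [1.5y] swap r/2=8/695: DF=(1 − 8/695·(0.983500+0.969100))/(1+8/695) = 604/625 ≈ 0.966400

1 1/2 1967/2000
2 1 9691/10000
3 3/2 604/625
DF(1.5y) = 604/625 ≈ 0.966400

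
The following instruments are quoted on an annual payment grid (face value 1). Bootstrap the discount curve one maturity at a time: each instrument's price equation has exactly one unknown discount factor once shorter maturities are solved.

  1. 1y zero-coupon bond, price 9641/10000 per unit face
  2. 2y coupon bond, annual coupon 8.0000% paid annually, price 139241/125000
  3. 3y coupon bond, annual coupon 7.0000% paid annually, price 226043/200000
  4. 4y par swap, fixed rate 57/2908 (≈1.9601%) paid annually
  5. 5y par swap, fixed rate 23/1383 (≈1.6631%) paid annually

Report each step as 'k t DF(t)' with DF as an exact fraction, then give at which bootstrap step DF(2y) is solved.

1 1 9641/10000
2 2 24/25
3 3 1163/1250
4 4 9259/10000
5 5 4609/5000
DF(2y) is solved at step 2

step 1 [1y] zero: DF = P = 9641/10000 ≈ 0.964100
step 2 [2y] bond c/1=2/25: DF=(139241/125000 − 2/25·(0.964100))/(1+2/25) = 24/25 ≈ 0.960000
step 3 [3y] bond c/1=7/100: DF=(226043/200000 − 7/100·(0.964100+0.960000))/(1+7/100) = 1163/1250 ≈ 0.930400
step 4 [4y] swap r/1=57/2908: DF=(1 − 57/2908·(0.964100+0.960000+0.930400))/(1+57/2908) = 9259/10000 ≈ 0.925900
step 5 [5y] swap r/1=23/1383: DF=(1 − 23/1383·(0.964100+0.960000+0.930400+0.925900))/(1+23/1383) = 4609/5000 ≈ 0.921800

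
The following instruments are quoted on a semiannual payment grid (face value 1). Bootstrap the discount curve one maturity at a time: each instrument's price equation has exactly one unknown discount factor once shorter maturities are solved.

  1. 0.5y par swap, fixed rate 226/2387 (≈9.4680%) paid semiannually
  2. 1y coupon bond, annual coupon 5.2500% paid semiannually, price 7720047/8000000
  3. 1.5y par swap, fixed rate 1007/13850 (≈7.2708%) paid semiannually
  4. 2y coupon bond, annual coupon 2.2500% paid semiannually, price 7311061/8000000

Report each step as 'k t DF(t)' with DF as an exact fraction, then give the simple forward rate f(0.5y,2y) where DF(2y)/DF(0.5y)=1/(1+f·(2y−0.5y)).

1 1/2 2387/2500
2 1 9159/10000
3 3/2 8993/10000
4 2 8729/10000
f(0.5y,2y) = ((2387/2500)/(8729/10000) − 1)/(3/2) = 78/1247 ≈ 6.2550%

step 1 [0.5y] swap r/2=113/2387: DF=(1 − 113/2387·(0))/(1+113/2387) = 2387/2500 ≈ 0.954800
step 2 [1y] bond c/2=21/800: DF=(7720047/8000000 − 21/800·(0.954800))/(1+21/800) = 9159/10000 ≈ 0.915900
step 3 [1.5y] swap r/2=1007/27700: DF=(1 − 1007/27700·(0.954800+0.915900))/(1+1007/27700) = 8993/10000 ≈ 0.899300
step 4 [2y] bond c/2=9/800: DF=(7311061/8000000 − 9/800·(0.954800+0.915900+0.899300))/(1+9/800) = 8729/10000 ≈ 0.872900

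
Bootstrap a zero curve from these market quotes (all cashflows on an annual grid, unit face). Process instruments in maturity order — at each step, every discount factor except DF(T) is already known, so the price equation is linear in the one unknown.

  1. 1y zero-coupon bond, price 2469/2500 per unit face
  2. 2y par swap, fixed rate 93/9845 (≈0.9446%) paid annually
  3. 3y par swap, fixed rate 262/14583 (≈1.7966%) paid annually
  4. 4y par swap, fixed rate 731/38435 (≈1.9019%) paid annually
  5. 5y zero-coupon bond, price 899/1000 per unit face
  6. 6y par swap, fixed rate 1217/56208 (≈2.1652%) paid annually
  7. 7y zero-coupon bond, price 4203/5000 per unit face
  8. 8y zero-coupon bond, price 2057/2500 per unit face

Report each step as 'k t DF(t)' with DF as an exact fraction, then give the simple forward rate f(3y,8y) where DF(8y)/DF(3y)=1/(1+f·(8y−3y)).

step 1 [1y] zero: DF = P = 2469/2500 ≈ 0.987600
step 2 [2y] swap r/1=93/9845: DF=(1 − 93/9845·(0.987600))/(1+93/9845) = 4907/5000 ≈ 0.981400
step 3 [3y] swap r/1=262/14583: DF=(1 − 262/14583·(0.987600+0.981400))/(1+262/14583) = 2369/2500 ≈ 0.947600
step 4 [4y] swap r/1=731/38435: DF=(1 − 731/38435·(0.987600+0.981400+0.947600))/(1+731/38435) = 9269/10000 ≈ 0.926900
step 5 [5y] zero: DF = P = 899/1000 ≈ 0.899000
step 6 [6y] swap r/1=1217/56208: DF=(1 − 1217/56208·(0.987600+0.981400+0.947600+0.926900+0.899000))/(1+1217/56208) = 8783/10000 ≈ 0.878300
step 7 [7y] zero: DF = P = 4203/5000 ≈ 0.840600
step 8 [8y] zero: DF = P = 2057/2500 ≈ 0.822800

1 1 2469/2500
2 2 4907/5000
3 3 2369/2500
4 4 9269/10000
5 5 899/1000
6 6 8783/10000
7 7 4203/5000
8 8 2057/2500
f(3y,8y) = ((2369/2500)/(2057/2500) − 1)/(5) = 312/10285 ≈ 3.0335%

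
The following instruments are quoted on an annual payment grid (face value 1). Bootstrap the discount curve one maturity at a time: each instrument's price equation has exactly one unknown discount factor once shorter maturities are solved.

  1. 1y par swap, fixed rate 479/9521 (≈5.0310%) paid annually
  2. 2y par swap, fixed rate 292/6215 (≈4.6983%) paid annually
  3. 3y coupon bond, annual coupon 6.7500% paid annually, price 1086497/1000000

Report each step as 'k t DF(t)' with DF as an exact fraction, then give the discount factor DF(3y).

1 1 9521/10000
2 2 2281/2500
3 3 8999/10000
DF(3y) = 8999/10000 ≈ 0.899900

step 1 [1y] swap r/1=479/9521: DF=(1 − 479/9521·(0))/(1+479/9521) = 9521/10000 ≈ 0.952100
step 2 [2y] swap r/1=292/6215: DF=(1 − 292/6215·(0.952100))/(1+292/6215) = 2281/2500 ≈ 0.912400
step 3 [3y] bond c/1=27/400: DF=(1086497/1000000 − 27/400·(0.952100+0.912400))/(1+27/400) = 8999/10000 ≈ 0.899900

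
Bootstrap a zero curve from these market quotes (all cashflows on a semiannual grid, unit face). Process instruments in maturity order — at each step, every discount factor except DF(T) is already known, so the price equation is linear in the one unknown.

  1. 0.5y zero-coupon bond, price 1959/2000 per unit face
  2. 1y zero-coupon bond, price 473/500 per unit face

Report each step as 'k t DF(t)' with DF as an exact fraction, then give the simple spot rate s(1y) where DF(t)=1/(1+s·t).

1 1/2 1959/2000
2 1 473/500
s(1y) = (1/(473/500) − 1)/(1) = 27/473 ≈ 5.7082%

step 1 [0.5y] zero: DF = P = 1959/2000 ≈ 0.979500
step 2 [1y] zero: DF = P = 473/500 ≈ 0.946000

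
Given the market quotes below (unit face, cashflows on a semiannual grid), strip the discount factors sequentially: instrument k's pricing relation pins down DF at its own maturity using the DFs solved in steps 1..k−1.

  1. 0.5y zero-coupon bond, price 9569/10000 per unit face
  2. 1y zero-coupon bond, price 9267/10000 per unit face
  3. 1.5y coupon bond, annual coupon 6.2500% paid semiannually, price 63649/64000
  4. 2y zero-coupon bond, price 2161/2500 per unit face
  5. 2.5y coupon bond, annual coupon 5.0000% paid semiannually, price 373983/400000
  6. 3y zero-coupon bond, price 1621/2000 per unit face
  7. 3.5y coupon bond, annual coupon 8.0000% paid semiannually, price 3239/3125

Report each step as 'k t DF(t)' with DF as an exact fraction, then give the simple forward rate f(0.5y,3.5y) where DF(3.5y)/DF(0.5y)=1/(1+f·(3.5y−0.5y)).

step 1 [0.5y] zero: DF = P = 9569/10000 ≈ 0.956900
step 2 [1y] zero: DF = P = 9267/10000 ≈ 0.926700
step 3 [1.5y] bond c/2=1/32: DF=(63649/64000 − 1/32·(0.956900+0.926700))/(1+1/32) = 9073/10000 ≈ 0.907300
step 4 [2y] zero: DF = P = 2161/2500 ≈ 0.864400
step 5 [2.5y] bond c/2=1/40: DF=(373983/400000 − 1/40·(0.956900+0.926700+0.907300+0.864400))/(1+1/40) = 823/1000 ≈ 0.823000
step 6 [3y] zero: DF = P = 1621/2000 ≈ 0.810500
step 7 [3.5y] bond c/2=1/25: DF=(3239/3125 − 1/25·(0.956900+0.926700+0.907300+0.864400+0.823000+0.810500))/(1+1/25) = 1983/2500 ≈ 0.793200

1 1/2 9569/10000
2 1 9267/10000
3 3/2 9073/10000
4 2 2161/2500
5 5/2 823/1000
6 3 1621/2000
7 7/2 1983/2500
f(0.5y,3.5y) = ((9569/10000)/(1983/2500) − 1)/(3) = 1637/23796 ≈ 6.8793%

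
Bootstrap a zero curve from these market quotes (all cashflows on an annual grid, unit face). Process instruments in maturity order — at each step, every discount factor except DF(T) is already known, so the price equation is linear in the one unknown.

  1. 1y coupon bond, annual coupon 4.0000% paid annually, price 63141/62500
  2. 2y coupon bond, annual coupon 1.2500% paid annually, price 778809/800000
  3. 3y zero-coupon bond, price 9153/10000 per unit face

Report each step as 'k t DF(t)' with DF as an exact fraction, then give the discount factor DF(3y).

1 1 4857/5000
2 2 1899/2000
3 3 9153/10000
DF(3y) = 9153/10000 ≈ 0.915300

step 1 [1y] bond c/1=1/25: DF=(63141/62500 − 1/25·(0))/(1+1/25) = 4857/5000 ≈ 0.971400
step 2 [2y] bond c/1=1/80: DF=(778809/800000 − 1/80·(0.971400))/(1+1/80) = 1899/2000 ≈ 0.949500
step 3 [3y] zero: DF = P = 9153/10000 ≈ 0.915300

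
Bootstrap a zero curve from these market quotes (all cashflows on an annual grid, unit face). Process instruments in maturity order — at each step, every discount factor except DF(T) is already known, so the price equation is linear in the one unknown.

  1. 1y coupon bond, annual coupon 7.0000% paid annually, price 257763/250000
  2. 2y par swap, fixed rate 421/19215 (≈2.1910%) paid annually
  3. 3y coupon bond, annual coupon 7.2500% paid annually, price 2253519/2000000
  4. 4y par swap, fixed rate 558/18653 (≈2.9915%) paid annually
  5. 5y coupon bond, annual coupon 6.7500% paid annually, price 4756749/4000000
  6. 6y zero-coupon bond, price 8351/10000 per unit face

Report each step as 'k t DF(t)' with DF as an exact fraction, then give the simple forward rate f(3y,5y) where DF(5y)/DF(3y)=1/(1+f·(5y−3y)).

step 1 [1y] bond c/1=7/100: DF=(257763/250000 − 7/100·(0))/(1+7/100) = 2409/2500 ≈ 0.963600
step 2 [2y] swap r/1=421/19215: DF=(1 − 421/19215·(0.963600))/(1+421/19215) = 9579/10000 ≈ 0.957900
step 3 [3y] bond c/1=29/400: DF=(2253519/2000000 − 29/400·(0.963600+0.957900))/(1+29/400) = 9207/10000 ≈ 0.920700
step 4 [4y] swap r/1=558/18653: DF=(1 − 558/18653·(0.963600+0.957900+0.920700))/(1+558/18653) = 2221/2500 ≈ 0.888400
step 5 [5y] bond c/1=27/400: DF=(4756749/4000000 − 27/400·(0.963600+0.957900+0.920700+0.888400))/(1+27/400) = 8781/10000 ≈ 0.878100
step 6 [6y] zero: DF = P = 8351/10000 ≈ 0.835100

1 1 2409/2500
2 2 9579/10000
3 3 9207/10000
4 4 2221/2500
5 5 8781/10000
6 6 8351/10000
f(3y,5y) = ((9207/10000)/(8781/10000) − 1)/(2) = 71/2927 ≈ 2.4257%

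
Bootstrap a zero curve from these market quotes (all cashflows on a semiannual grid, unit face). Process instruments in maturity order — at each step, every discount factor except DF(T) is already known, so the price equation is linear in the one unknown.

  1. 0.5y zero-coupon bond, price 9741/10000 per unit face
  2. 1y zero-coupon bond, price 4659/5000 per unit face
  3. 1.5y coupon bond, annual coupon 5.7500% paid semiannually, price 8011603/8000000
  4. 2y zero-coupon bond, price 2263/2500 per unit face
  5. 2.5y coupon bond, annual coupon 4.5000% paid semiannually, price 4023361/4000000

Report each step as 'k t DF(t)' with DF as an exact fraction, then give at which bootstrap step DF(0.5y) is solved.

step 1 [0.5y] zero: DF = P = 9741/10000 ≈ 0.974100
step 2 [1y] zero: DF = P = 4659/5000 ≈ 0.931800
step 3 [1.5y] bond c/2=23/800: DF=(8011603/8000000 − 23/800·(0.974100+0.931800))/(1+23/800) = 4601/5000 ≈ 0.920200
step 4 [2y] zero: DF = P = 2263/2500 ≈ 0.905200
step 5 [2.5y] bond c/2=9/400: DF=(4023361/4000000 − 9/400·(0.974100+0.931800+0.920200+0.905200))/(1+9/400) = 1127/1250 ≈ 0.901600

1 1/2 9741/10000
2 1 4659/5000
3 3/2 4601/5000
4 2 2263/2500
5 5/2 1127/1250
DF(0.5y) is solved at step 1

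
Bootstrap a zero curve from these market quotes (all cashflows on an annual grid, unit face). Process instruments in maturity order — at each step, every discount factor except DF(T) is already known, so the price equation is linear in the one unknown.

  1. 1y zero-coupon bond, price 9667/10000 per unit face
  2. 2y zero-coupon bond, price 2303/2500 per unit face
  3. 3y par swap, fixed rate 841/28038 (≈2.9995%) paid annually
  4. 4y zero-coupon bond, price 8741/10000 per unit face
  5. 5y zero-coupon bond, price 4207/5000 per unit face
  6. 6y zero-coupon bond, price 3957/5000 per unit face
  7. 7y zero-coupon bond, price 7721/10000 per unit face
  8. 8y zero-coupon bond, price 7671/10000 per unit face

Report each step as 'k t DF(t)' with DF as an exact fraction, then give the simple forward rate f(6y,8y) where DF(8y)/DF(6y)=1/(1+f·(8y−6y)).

step 1 [1y] zero: DF = P = 9667/10000 ≈ 0.966700
step 2 [2y] zero: DF = P = 2303/2500 ≈ 0.921200
step 3 [3y] swap r/1=841/28038: DF=(1 − 841/28038·(0.966700+0.921200))/(1+841/28038) = 9159/10000 ≈ 0.915900
step 4 [4y] zero: DF = P = 8741/10000 ≈ 0.874100
step 5 [5y] zero: DF = P = 4207/5000 ≈ 0.841400
step 6 [6y] zero: DF = P = 3957/5000 ≈ 0.791400
step 7 [7y] zero: DF = P = 7721/10000 ≈ 0.772100
step 8 [8y] zero: DF = P = 7671/10000 ≈ 0.767100

1 1 9667/10000
2 2 2303/2500
3 3 9159/10000
4 4 8741/10000
5 5 4207/5000
6 6 3957/5000
7 7 7721/10000
8 8 7671/10000
f(6y,8y) = ((3957/5000)/(7671/10000) − 1)/(2) = 81/5114 ≈ 1.5839%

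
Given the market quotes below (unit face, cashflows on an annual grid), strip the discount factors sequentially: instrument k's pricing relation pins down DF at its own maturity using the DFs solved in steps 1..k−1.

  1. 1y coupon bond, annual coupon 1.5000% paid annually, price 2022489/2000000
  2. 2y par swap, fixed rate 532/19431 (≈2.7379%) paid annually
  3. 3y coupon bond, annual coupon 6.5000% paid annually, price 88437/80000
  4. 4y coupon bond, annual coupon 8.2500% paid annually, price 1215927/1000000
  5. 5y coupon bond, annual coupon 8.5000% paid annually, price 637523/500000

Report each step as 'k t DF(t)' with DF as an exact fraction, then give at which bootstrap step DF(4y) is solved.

1 1 9963/10000
2 2 2367/2500
3 3 4597/5000
4 4 9051/10000
5 5 22/25
DF(4y) is solved at step 4

step 1 [1y] bond c/1=3/200: DF=(2022489/2000000 − 3/200·(0))/(1+3/200) = 9963/10000 ≈ 0.996300
step 2 [2y] swap r/1=532/19431: DF=(1 − 532/19431·(0.996300))/(1+532/19431) = 2367/2500 ≈ 0.946800
step 3 [3y] bond c/1=13/200: DF=(88437/80000 − 13/200·(0.996300+0.946800))/(1+13/200) = 4597/5000 ≈ 0.919400
step 4 [4y] bond c/1=33/400: DF=(1215927/1000000 − 33/400·(0.996300+0.946800+0.919400))/(1+33/400) = 9051/10000 ≈ 0.905100
step 5 [5y] bond c/1=17/200: DF=(637523/500000 − 17/200·(0.996300+0.946800+0.919400+0.905100))/(1+17/200) = 22/25 ≈ 0.880000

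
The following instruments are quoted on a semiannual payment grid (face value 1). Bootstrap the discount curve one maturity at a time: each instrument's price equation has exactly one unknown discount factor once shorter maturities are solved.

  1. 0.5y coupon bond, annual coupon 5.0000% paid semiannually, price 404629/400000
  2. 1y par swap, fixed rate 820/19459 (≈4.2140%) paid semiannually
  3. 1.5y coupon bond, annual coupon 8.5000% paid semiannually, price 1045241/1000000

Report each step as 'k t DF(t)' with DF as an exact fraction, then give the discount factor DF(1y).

step 1 [0.5y] bond c/2=1/40: DF=(404629/400000 − 1/40·(0))/(1+1/40) = 9869/10000 ≈ 0.986900
step 2 [1y] swap r/2=410/19459: DF=(1 − 410/19459·(0.986900))/(1+410/19459) = 959/1000 ≈ 0.959000
step 3 [1.5y] bond c/2=17/400: DF=(1045241/1000000 − 17/400·(0.986900+0.959000))/(1+17/400) = 9233/10000 ≈ 0.923300

1 1/2 9869/10000
2 1 959/1000
3 3/2 9233/10000
DF(1y) = 959/1000 ≈ 0.959000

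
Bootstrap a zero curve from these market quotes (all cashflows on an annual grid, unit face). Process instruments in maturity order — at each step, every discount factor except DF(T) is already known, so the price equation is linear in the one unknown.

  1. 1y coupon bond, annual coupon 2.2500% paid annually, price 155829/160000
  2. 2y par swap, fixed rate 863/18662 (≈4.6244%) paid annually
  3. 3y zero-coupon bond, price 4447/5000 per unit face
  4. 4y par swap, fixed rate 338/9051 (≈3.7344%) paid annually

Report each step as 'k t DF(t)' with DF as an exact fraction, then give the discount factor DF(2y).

step 1 [1y] bond c/1=9/400: DF=(155829/160000 − 9/400·(0))/(1+9/400) = 381/400 ≈ 0.952500
step 2 [2y] swap r/1=863/18662: DF=(1 − 863/18662·(0.952500))/(1+863/18662) = 9137/10000 ≈ 0.913700
step 3 [3y] zero: DF = P = 4447/5000 ≈ 0.889400
step 4 [4y] swap r/1=338/9051: DF=(1 − 338/9051·(0.952500+0.913700+0.889400))/(1+338/9051) = 1081/1250 ≈ 0.864800

1 1 381/400
2 2 9137/10000
3 3 4447/5000
4 4 1081/1250
DF(2y) = 9137/10000 ≈ 0.913700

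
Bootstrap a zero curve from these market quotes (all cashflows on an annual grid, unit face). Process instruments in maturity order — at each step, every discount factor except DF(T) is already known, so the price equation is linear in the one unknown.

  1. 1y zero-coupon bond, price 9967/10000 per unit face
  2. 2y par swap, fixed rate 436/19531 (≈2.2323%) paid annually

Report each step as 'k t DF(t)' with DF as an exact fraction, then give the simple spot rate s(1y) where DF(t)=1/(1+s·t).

1 1 9967/10000
2 2 2391/2500
s(1y) = (1/(9967/10000) − 1)/(1) = 33/9967 ≈ 0.3311%

step 1 [1y] zero: DF = P = 9967/10000 ≈ 0.996700
step 2 [2y] swap r/1=436/19531: DF=(1 − 436/19531·(0.996700))/(1+436/19531) = 2391/2500 ≈ 0.956400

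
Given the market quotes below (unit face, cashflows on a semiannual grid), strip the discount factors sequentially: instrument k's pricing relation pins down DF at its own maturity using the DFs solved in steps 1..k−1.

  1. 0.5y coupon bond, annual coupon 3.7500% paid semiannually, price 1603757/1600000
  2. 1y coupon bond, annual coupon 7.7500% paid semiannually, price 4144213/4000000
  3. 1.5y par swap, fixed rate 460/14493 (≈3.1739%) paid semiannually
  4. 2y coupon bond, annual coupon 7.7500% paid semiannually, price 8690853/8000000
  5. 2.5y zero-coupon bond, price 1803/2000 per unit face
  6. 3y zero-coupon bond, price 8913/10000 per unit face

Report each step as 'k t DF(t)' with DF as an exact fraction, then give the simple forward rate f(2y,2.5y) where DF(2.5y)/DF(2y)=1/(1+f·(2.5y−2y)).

step 1 [0.5y] bond c/2=3/160: DF=(1603757/1600000 − 3/160·(0))/(1+3/160) = 9839/10000 ≈ 0.983900
step 2 [1y] bond c/2=31/800: DF=(4144213/4000000 − 31/800·(0.983900))/(1+31/800) = 9607/10000 ≈ 0.960700
step 3 [1.5y] swap r/2=230/14493: DF=(1 − 230/14493·(0.983900+0.960700))/(1+230/14493) = 477/500 ≈ 0.954000
step 4 [2y] bond c/2=31/800: DF=(8690853/8000000 − 31/800·(0.983900+0.960700+0.954000))/(1+31/800) = 9377/10000 ≈ 0.937700
step 5 [2.5y] zero: DF = P = 1803/2000 ≈ 0.901500
step 6 [3y] zero: DF = P = 8913/10000 ≈ 0.891300

1 1/2 9839/10000
2 1 9607/10000
3 3/2 477/500
4 2 9377/10000
5 5/2 1803/2000
6 3 8913/10000
f(2y,2.5y) = ((9377/10000)/(1803/2000) − 1)/(1/2) = 724/9015 ≈ 8.0311%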